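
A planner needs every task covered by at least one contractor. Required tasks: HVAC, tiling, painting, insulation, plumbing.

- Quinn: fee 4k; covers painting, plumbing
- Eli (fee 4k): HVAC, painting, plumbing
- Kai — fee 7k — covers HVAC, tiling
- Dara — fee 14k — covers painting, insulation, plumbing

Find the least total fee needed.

Choose Kai and Dara: together they cover HVAC, tiling, painting, insulation, plumbing — every task.
Total fee: 7 + 14 = 21.

21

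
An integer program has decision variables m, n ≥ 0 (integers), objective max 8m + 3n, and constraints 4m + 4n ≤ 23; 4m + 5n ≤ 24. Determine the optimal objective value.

40

(m,n)=(5,0) is feasible, giving 40.
(m,n)=(4,1) is feasible, giving 35.
(m,n)=(4,0) is feasible, giving 32.
No feasible integer point exceeds 40.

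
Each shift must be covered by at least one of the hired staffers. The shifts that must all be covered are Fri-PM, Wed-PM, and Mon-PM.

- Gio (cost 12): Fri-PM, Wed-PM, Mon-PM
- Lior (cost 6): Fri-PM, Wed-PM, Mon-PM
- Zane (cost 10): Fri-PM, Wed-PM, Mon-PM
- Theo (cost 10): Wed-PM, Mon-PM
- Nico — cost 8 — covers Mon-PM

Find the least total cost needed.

Lior alone covers Fri-PM, Wed-PM, Mon-PM — every shift.
Total cost: 6.
No cover costs less than 6.

6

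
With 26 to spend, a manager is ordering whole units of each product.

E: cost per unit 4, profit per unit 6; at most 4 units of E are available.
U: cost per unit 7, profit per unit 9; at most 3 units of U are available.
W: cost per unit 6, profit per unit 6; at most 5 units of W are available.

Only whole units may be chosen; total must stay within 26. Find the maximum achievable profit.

36

This is a bounded integer knapsack.
E has the best ratio (6/4); taking only E gives at most 4×6 = 24 (stopped by the supply cap of 4).
Mixing does better — 3×E and 2×U: cost 26 ≤ 26, profit 3·6 + 2·9 = 36.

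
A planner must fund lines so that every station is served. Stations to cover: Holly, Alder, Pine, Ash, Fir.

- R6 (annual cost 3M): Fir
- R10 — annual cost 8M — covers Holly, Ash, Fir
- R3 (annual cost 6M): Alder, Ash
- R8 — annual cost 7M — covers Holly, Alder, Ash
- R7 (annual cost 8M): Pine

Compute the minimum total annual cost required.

Choose R6, R8, and R7: together they cover Holly, Alder, Pine, Ash, Fir — every station.
Total annual cost: 3 + 7 + 8 = 18.

18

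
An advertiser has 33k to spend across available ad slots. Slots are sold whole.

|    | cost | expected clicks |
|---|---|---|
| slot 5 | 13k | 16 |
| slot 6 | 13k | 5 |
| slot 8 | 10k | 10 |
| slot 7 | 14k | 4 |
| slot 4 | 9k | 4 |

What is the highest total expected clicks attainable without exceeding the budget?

30

Treat it as a binary knapsack problem.
Allowing fractional choices, the relaxed optimum would be about 30.4, but ad slots are indivisible.
slot 5 + slot 8 + slot 4: cost 13 + 10 + 9 = 32 ≤ 33, expected clicks 16 + 10 + 4 = 30.
slot 5 + slot 8: cost 13 + 10 = 23 ≤ 33, expected clicks 16 + 10 = 26.
slot 5 + slot 6: cost 13 + 13 = 26 ≤ 33, expected clicks 16 + 5 = 21.
Best is slot 5, slot 8, and slot 4 with total expected clicks 30.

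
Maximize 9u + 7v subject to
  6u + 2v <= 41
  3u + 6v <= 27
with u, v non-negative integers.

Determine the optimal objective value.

Relaxing integrality, the LP optimum is 66.70 at (u,v) = (6.4, 1.3), which is not an integer point.
(u,v)=(6,1) is feasible, giving 61.
(u,v)=(5,2) is feasible, giving 59.
Maximum is 61 at (u,v)=(6,1).

61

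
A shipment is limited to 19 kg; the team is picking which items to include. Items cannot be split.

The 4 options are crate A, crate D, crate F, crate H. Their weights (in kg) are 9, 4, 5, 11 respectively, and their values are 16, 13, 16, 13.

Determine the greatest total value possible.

45

This is a 0-1 knapsack instance.
Allowing fractional choices, the relaxed optimum would be about 46.2, but items are indivisible.
crate A + crate F: weight 9 + 5 = 14 ≤ 19, value 16 + 16 = 32.
crate A + crate D + crate F: weight 9 + 4 + 5 = 18 ≤ 19, value 16 + 13 + 16 = 45.
crate D + crate F: weight 4 + 5 = 9 ≤ 19, value 13 + 16 = 29.
Best is crate A, crate D, and crate F with total value 45.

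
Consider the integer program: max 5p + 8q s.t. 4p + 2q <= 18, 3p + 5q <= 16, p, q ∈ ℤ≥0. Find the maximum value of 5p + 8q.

Relaxing integrality, the LP optimum is 26.43 at (p,q) = (4.14, 0.714), which is not an integer point.
(p,q)=(2,2): 4·2+2·2=12≤18, 3·2+5·2=16≤16, objective 26.
(p,q)=(3,1): 4·3+2·1=14≤18, 3·3+5·1=14≤16, objective 23.
No feasible integer point exceeds 26.

26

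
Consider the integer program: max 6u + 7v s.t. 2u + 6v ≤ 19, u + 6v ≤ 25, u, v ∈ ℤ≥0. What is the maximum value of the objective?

(u,v)=(9,0): 2·9+6·0=18≤19, 1·9+6·0=9≤25, objective 54.
(u,v)=(8,0): 2·8+6·0=16≤19, 1·8+6·0=8≤25, objective 48.
No feasible integer point exceeds 54.

54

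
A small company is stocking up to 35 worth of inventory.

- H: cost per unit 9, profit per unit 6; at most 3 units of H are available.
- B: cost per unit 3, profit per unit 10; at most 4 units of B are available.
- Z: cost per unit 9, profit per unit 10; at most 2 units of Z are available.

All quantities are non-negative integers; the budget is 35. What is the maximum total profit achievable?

This is a bounded integer knapsack.
B has the best ratio (10/3); taking only B gives at most 4×10 = 40 (stopped by the supply cap of 4).
Mixing does better — 4×B and 2×Z: cost 30 ≤ 35, profit 4·10 + 2·10 = 60.

60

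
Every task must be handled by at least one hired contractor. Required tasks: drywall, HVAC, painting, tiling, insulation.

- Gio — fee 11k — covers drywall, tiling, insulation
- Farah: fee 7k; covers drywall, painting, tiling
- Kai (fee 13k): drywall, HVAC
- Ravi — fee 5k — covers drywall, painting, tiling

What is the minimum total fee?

29

Choose Gio, Kai, and Ravi: together they cover drywall, HVAC, painting, tiling, insulation — every task.
Total fee: 11 + 13 + 5 = 29.
No cover costs less than 29.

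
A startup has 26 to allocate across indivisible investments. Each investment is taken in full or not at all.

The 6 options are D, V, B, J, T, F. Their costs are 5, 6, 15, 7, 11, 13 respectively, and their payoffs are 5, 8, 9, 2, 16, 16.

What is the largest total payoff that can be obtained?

Treat it as a binary knapsack problem.
Allowing fractional choices, the relaxed optimum would be about 35.1, but investments are indivisible.
D + V + T: cost 5 + 6 + 11 = 22 ≤ 26, payoff 5 + 8 + 16 = 29.
T + F: cost 11 + 13 = 24 ≤ 26, payoff 16 + 16 = 32.
D + V + F: cost 5 + 6 + 13 = 24 ≤ 26, payoff 5 + 8 + 16 = 29.
Best is T and F with total payoff 32.

32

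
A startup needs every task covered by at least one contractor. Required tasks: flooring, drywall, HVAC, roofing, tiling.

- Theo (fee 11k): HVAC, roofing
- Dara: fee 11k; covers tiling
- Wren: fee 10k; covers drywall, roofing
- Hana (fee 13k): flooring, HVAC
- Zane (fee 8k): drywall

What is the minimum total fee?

34

Choose Dara, Wren, and Hana: together they cover flooring, drywall, HVAC, roofing, tiling — every task.
Total fee: 11 + 10 + 13 = 34.
No cover costs less than 34.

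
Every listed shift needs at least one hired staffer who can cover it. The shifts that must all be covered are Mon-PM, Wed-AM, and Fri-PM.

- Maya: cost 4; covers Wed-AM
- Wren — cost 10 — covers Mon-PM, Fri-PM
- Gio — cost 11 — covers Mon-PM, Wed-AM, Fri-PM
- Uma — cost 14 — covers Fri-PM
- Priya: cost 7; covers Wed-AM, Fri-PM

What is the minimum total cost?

The greedy cost-per-new-shift heuristic would pick Priya and Wren for 17, but a cheaper cover exists.
Gio alone covers Mon-PM, Wed-AM, Fri-PM — every shift.
Total cost: 11.
No cover costs less than 11.

11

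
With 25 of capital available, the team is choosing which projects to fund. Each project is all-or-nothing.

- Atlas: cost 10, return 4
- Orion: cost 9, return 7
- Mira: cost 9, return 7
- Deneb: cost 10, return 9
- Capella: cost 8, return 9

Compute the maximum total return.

Allowing fractional choices, the relaxed optimum would be about 23.4, but projects are indivisible.
Deneb + Capella: cost 10 + 8 = 18 ≤ 25, return 9 + 9 = 18.
Orion + Capella: cost 9 + 8 = 17 ≤ 25, return 7 + 9 = 16.
Mira + Capella: cost 9 + 8 = 17 ≤ 25, return 7 + 9 = 16.
Best is Deneb and Capella with total return 18.

18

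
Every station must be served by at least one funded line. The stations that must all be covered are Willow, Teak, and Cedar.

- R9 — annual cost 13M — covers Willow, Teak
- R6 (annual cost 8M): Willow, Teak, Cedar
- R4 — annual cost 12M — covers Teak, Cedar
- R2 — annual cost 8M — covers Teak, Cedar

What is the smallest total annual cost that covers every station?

8

This is a weighted set-cover instance.
R6 alone covers Willow, Teak, Cedar — every station.
Total annual cost: 8.
No cover costs less than 8.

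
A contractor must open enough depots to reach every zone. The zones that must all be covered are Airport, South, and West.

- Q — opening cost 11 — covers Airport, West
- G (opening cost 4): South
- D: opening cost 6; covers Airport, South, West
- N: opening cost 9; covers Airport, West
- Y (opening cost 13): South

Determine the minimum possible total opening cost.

6

D alone covers Airport, South, West — every zone.
Total opening cost: 6.
No cover costs less than 6.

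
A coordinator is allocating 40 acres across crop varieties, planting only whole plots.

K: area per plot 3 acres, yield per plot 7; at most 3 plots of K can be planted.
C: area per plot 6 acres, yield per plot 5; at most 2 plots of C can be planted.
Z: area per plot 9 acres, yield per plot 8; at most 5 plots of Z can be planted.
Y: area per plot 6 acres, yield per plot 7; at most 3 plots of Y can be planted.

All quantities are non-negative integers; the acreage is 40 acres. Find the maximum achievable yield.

K has the best ratio (7/3); taking only K gives at most 3×7 = 21 (stopped by the supply cap of 3).
Mixing does better — 3×K, 2×C, and 3×Y: area 39 ≤ 40, yield 3·7 + 2·5 + 3·7 = 52.

52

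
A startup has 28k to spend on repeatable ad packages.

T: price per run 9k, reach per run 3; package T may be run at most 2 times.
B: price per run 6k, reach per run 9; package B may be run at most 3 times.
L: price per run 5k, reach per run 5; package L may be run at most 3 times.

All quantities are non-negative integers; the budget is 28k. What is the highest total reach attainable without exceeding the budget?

This is a bounded integer knapsack.
Take 3×B and 2×L: price 28 ≤ 28, reach 3·9 + 2·5 = 37.
B has the best ratio (9/6) and is taken to its limit of 3; remaining capacity is filled optimally with the others.

37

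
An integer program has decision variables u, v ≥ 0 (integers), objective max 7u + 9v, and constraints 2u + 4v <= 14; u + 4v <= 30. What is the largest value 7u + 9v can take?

(u,v)=(7,0): 2·7+4·0=14≤14, 1·7+4·0=7≤30, objective 49.
(u,v)=(6,0): 2·6+4·0=12≤14, 1·6+4·0=6≤30, objective 42.
No feasible integer point exceeds 49.

49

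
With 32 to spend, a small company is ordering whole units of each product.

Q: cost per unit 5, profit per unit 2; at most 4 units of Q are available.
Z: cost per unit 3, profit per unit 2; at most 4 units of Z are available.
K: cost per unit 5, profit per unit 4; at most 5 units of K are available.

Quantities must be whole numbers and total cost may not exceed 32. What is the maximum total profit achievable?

4×Z and 4×K: cost 32 ≤ 32, profit 4·2 + 4·4 = 24.
2×Z and 5×K: cost 31 ≤ 32, profit 2·2 + 5·4 = 24.
Best is 24.

24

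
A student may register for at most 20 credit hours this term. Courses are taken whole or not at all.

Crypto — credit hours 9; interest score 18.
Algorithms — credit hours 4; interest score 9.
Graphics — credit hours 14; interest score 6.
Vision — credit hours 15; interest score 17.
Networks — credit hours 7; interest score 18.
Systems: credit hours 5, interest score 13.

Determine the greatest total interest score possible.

45

This is a 0-1 knapsack instance.
Allowing fractional choices, the relaxed optimum would be about 48.0, but courses are indivisible.
Algorithms + Networks + Systems: credit hours 4 + 7 + 5 = 16 ≤ 20, interest score 9 + 18 + 13 = 40.
Crypto + Algorithms + Systems: credit hours 9 + 4 + 5 = 18 ≤ 20, interest score 18 + 9 + 13 = 40.
Crypto + Algorithms + Networks: credit hours 9 + 4 + 7 = 20 ≤ 20, interest score 18 + 9 + 18 = 45.
Best is Crypto, Algorithms, and Networks with total interest score 45.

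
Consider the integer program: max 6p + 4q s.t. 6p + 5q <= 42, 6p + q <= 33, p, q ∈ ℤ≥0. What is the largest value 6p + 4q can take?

38

The continuous relaxation peaks at (5.12, 2.25) with value 39.75; rounding to a feasible lattice point costs some objective.
(p,q)=(5,2): 6·5+5·2=40≤42, 6·5+1·2=32≤33, objective 38.
(p,q)=(4,3): 6·4+5·3=39≤42, 6·4+1·3=27≤33, objective 36.
(p,q)=(5,1): 6·5+5·1=35≤42, 6·5+1·1=31≤33, objective 34.
The best lattice point is (5,2), giving 38.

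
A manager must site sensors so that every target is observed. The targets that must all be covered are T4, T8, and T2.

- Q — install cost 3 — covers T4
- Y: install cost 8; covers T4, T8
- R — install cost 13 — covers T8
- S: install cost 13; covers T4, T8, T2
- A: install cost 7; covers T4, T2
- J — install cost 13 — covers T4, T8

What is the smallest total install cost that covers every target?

This is a weighted set-cover instance.
The greedy cost-per-new-target heuristic would pick Q and S for 16, but a cheaper cover exists.
S alone covers T4, T8, T2 — every target.
Total install cost: 13.
No cover costs less than 13.

13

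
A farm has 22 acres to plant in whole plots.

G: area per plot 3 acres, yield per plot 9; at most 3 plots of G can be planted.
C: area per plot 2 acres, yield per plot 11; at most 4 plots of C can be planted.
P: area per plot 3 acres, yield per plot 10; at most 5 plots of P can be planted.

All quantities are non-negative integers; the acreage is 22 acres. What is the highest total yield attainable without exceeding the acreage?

3×C and 5×P: area 21 ≤ 22, yield 3·11 + 5·10 = 83.
4×C and 4×P: area 20 ≤ 22, yield 4·11 + 4·10 = 84.
Best is 84.

84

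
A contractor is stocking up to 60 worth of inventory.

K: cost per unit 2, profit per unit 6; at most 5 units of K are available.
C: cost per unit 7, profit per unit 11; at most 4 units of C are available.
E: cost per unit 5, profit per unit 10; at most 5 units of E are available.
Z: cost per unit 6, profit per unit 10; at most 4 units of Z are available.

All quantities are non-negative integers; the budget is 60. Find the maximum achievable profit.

121

This is a bounded integer knapsack.
Take 5×K, 1×C, 5×E, and 3×Z: cost 60 ≤ 60, profit 5·6 + 1·11 + 5·10 + 3·10 = 121.
K has the best ratio (6/2) and is taken to its limit of 5; remaining capacity is filled optimally with the others.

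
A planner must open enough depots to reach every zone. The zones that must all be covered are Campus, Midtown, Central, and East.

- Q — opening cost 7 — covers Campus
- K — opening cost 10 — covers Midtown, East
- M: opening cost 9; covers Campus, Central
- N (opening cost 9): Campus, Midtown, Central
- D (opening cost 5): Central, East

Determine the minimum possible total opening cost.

14

Choose N and D: together they cover Campus, Midtown, Central, East — every zone.
Total opening cost: 9 + 5 = 14.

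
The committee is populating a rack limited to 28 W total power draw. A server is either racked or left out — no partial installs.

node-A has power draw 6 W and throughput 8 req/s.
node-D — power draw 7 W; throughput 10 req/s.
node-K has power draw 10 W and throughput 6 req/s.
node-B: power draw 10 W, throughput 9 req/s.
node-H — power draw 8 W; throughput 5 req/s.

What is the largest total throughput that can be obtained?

node-A + node-D + node-K: power draw 6 + 7 + 10 = 23 ≤ 28, throughput 8 + 10 + 6 = 24.
node-A + node-D + node-B: power draw 6 + 7 + 10 = 23 ≤ 28, throughput 8 + 10 + 9 = 27.
node-D + node-K + node-B: power draw 7 + 10 + 10 = 27 ≤ 28, throughput 10 + 6 + 9 = 25.
Best is node-A, node-D, and node-B with total throughput 27.

27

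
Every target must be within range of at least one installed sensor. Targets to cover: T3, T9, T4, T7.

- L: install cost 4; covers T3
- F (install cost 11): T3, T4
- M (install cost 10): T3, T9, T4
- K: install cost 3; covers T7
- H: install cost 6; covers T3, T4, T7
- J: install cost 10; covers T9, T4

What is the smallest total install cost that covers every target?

The greedy cost-per-new-target heuristic would pick H and M for 16, but a cheaper cover exists.
Choose M and K: together they cover T3, T9, T4, T7 — every target.
Total install cost: 10 + 3 = 13.
No cover costs less than 13.

13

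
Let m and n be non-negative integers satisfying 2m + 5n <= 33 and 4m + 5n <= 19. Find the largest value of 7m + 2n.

28

(m,n)=(4,0): 2·4+5·0=8≤33, 4·4+5·0=16≤19, objective 28.
(m,n)=(3,1): 2·3+5·1=11≤33, 4·3+5·1=17≤19, objective 23.
Maximum is 28 at (m,n)=(4,0).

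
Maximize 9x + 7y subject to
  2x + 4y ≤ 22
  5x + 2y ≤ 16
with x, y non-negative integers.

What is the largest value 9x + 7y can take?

(x,y)=(1,5): 2·1+4·5=22≤22, 5·1+2·5=15≤16, objective 44.
(x,y)=(2,3): 2·2+4·3=16≤22, 5·2+2·3=16≤16, objective 39.
(x,y)=(1,4): 2·1+4·4=18≤22, 5·1+2·4=13≤16, objective 37.
Maximum is 44 at (x,y)=(1,5).

44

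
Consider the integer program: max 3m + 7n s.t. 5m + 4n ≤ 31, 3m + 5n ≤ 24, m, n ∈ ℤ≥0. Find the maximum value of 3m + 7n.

Relaxing integrality, the LP optimum is 33.60 at (m,n) = (0, 4.8), which is not an integer point.
(m,n)=(1,4): 5·1+4·4=21≤31, 3·1+5·4=23≤24, objective 31.
(m,n)=(0,4): 5·0+4·4=16≤31, 3·0+5·4=20≤24, objective 28.
(m,n)=(2,3): 5·2+4·3=22≤31, 3·2+5·3=21≤24, objective 27.
The best lattice point is (1,4), giving 31.

31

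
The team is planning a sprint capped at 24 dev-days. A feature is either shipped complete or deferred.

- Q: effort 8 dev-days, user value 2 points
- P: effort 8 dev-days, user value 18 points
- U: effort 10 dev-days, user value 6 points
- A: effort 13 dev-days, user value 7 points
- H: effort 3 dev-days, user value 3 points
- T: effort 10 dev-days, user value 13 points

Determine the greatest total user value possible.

34

Take P, H, and T: effort 8 + 3 + 10 = 21 ≤ 24, user value 18 + 3 + 13 = 34.
No other feasible combination does better.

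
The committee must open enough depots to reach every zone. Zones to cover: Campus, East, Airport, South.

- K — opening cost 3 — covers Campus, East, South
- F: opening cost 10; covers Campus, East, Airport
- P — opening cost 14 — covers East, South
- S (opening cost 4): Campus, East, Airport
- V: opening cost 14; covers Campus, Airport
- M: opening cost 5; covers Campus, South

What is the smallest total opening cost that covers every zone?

Choose K and S: together they cover Campus, East, Airport, South — every zone.
Total opening cost: 3 + 4 = 7.
No cover costs less than 7.

7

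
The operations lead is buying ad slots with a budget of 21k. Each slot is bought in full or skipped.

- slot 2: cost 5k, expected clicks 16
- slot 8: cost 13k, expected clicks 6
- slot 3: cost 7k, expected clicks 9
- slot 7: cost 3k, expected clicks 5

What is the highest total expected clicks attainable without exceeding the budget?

Take slot 2, slot 3, and slot 7: cost 5 + 7 + 3 = 15 ≤ 21, expected clicks 16 + 9 + 5 = 30.
No other feasible combination does better.

30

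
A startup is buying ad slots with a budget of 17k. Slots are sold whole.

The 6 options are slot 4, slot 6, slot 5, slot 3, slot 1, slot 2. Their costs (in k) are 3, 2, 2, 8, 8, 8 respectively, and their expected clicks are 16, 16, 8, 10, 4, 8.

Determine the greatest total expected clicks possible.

Allowing fractional choices, the relaxed optimum would be about 52.0, but ad slots are indivisible.
slot 4 + slot 6 + slot 5 + slot 3: cost 3 + 2 + 2 + 8 = 15 ≤ 17, expected clicks 16 + 16 + 8 + 10 = 50.
slot 4 + slot 6 + slot 5 + slot 1: cost 3 + 2 + 2 + 8 = 15 ≤ 17, expected clicks 16 + 16 + 8 + 4 = 44.
slot 4 + slot 6 + slot 5 + slot 2: cost 3 + 2 + 2 + 8 = 15 ≤ 17, expected clicks 16 + 16 + 8 + 8 = 48.
Best is slot 4, slot 6, slot 5, and slot 3 with total expected clicks 50.

50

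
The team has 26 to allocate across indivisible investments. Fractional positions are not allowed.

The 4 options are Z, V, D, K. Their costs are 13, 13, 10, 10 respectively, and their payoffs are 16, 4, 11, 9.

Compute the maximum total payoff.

Allowing fractional choices, the relaxed optimum would be about 29.7, but investments are indivisible.
Z + K: cost 13 + 10 = 23 ≤ 26, payoff 16 + 9 = 25.
Z + D: cost 13 + 10 = 23 ≤ 26, payoff 16 + 11 = 27.
Best is Z and D with total payoff 27.

27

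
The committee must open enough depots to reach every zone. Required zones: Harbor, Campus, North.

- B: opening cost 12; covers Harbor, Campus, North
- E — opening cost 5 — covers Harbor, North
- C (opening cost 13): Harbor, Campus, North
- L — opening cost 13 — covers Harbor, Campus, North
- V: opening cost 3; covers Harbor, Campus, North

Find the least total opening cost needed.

This is an integer covering problem.
V alone covers Harbor, Campus, North — every zone.
Total opening cost: 3.
No cover costs less than 3.

3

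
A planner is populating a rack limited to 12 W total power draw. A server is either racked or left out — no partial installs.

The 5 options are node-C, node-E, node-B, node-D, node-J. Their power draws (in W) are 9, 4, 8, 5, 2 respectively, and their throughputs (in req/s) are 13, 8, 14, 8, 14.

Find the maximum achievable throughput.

Allowing fractional choices, the relaxed optimum would be about 32.5, but servers are indivisible.
node-E + node-D + node-J: power draw 4 + 5 + 2 = 11 ≤ 12, throughput 8 + 8 + 14 = 30.
node-B + node-J: power draw 8 + 2 = 10 ≤ 12, throughput 14 + 14 = 28.
node-C + node-J: power draw 9 + 2 = 11 ≤ 12, throughput 13 + 14 = 27.
Best is node-E, node-D, and node-J with total throughput 30.

30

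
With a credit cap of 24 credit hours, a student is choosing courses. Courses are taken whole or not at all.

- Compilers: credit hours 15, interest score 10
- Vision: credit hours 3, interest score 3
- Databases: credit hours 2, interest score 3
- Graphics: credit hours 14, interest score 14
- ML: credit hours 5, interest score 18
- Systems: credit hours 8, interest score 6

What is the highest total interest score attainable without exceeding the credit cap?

Treat it as a binary knapsack problem.
Databases + Graphics + ML: credit hours 2 + 14 + 5 = 21 ≤ 24, interest score 3 + 14 + 18 = 35.
Vision + Databases + Graphics + ML: credit hours 3 + 2 + 14 + 5 = 24 ≤ 24, interest score 3 + 3 + 14 + 18 = 38.
Vision + Graphics + ML: credit hours 3 + 14 + 5 = 22 ≤ 24, interest score 3 + 14 + 18 = 35.
Best is Vision, Databases, Graphics, and ML with total interest score 38.

38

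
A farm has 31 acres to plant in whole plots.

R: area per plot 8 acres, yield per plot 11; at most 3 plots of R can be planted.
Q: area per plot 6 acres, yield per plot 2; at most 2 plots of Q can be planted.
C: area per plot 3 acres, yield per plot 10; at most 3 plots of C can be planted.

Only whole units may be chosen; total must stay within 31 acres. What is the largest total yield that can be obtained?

This is a bounded integer knapsack.
3×R and 2×C: area 30 ≤ 31, yield 3·11 + 2·10 = 53.
2×R, 1×Q, and 3×C: area 31 ≤ 31, yield 2·11 + 1·2 + 3·10 = 54.
Best is 54.

54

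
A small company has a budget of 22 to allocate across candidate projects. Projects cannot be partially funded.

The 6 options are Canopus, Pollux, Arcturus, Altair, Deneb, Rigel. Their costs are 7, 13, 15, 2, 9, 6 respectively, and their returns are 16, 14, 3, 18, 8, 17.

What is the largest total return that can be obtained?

51

Allowing fractional choices, the relaxed optimum would be about 58.5, but projects are indivisible.
Pollux + Altair + Rigel: cost 13 + 2 + 6 = 21 ≤ 22, return 14 + 18 + 17 = 49.
Canopus + Altair + Rigel: cost 7 + 2 + 6 = 15 ≤ 22, return 16 + 18 + 17 = 51.
Best is Canopus, Altair, and Rigel with total return 51.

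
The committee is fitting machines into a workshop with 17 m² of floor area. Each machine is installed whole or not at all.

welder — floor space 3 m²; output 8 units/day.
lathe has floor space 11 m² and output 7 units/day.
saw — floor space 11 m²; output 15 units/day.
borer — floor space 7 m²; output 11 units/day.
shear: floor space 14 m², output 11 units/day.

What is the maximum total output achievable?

Allowing fractional choices, the relaxed optimum would be about 28.5, but machines are indivisible.
welder + borer: floor space 3 + 7 = 10 ≤ 17, output 8 + 11 = 19.
welder + saw: floor space 3 + 11 = 14 ≤ 17, output 8 + 15 = 23.
Best is welder and saw with total output 23.

23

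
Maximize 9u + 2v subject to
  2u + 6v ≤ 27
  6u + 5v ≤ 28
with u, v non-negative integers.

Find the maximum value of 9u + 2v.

36

Relaxing integrality, the LP optimum is 42.00 at (u,v) = (4.67, 0), which is not an integer point.
(u,v)=(4,0): 2·4+6·0=8≤27, 6·4+5·0=24≤28, objective 36.
(u,v)=(3,1): 2·3+6·1=12≤27, 6·3+5·1=23≤28, objective 29.
(u,v)=(3,0): 2·3+6·0=6≤27, 6·3+5·0=18≤28, objective 27.
The best lattice point is (4,0), giving 36.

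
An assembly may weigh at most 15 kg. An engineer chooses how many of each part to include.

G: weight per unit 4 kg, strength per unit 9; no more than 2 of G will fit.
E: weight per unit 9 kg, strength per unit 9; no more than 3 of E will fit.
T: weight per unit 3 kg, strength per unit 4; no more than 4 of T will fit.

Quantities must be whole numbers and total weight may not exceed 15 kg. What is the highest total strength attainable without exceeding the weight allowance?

26

2×G and 2×T: weight 14 ≤ 15, strength 2·9 + 2·4 = 26.
2×G and 1×T: weight 11 ≤ 15, strength 2·9 + 1·4 = 22.
Best is 26.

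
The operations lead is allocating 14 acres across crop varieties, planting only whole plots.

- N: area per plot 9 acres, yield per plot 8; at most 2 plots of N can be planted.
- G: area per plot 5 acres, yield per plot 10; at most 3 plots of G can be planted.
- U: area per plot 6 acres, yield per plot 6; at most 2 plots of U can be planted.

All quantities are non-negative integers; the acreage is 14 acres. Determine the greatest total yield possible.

1×N and 1×G: area 14 ≤ 14, yield 1·8 + 1·10 = 18.
2×G: area 10 ≤ 14, yield 2·10 = 20.
Best is 20.

20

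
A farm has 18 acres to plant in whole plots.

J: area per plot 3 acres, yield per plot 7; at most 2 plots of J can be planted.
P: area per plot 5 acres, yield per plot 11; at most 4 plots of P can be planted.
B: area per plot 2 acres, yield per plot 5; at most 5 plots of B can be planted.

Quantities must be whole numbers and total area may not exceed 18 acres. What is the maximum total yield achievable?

B has the best ratio (5/2); taking only B gives at most 5×5 = 25 (stopped by the supply cap of 5).
Mixing does better — 1×J, 1×P, and 5×B: area 18 ≤ 18, yield 1·7 + 1·11 + 5·5 = 43.

43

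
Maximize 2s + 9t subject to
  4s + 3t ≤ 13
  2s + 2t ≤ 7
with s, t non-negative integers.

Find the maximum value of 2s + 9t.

The continuous relaxation peaks at (0, 3.5) with value 31.50; rounding to a feasible lattice point costs some objective.
(s,t)=(0,3): 4·0+3·3=9≤13, 2·0+2·3=6≤7, objective 27.
(s,t)=(1,2): 4·1+3·2=10≤13, 2·1+2·2=6≤7, objective 20.
(s,t)=(0,2): 4·0+3·2=6≤13, 2·0+2·2=4≤7, objective 18.
Maximum is 27 at (s,t)=(0,3).

27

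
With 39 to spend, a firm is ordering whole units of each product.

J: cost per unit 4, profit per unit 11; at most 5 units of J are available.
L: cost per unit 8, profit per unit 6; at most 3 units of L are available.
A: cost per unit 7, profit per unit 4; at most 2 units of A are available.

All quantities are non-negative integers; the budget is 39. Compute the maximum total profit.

This is a bounded integer knapsack.
Take 5×J and 2×L: cost 36 ≤ 39, profit 5·11 + 2·6 = 67.
J has the best ratio (11/4) and is taken to its limit of 5; remaining capacity is filled optimally with the others.

67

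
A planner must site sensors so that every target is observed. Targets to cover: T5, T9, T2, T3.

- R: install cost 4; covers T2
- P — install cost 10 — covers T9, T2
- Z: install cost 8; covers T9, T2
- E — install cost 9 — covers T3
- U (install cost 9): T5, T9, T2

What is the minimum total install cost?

Choose E and U: together they cover T5, T9, T2, T3 — every target.
Total install cost: 9 + 9 = 18.
No cover costs less than 18.

18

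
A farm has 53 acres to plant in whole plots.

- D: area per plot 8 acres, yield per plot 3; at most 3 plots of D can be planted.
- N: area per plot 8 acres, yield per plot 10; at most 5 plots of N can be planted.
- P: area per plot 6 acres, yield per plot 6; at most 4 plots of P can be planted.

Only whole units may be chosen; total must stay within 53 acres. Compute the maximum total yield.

Take 5×N and 2×P: area 52 ≤ 53, yield 5·10 + 2·6 = 62.
N has the best ratio (10/8) and is taken to its limit of 5; remaining capacity is filled optimally with the others.

62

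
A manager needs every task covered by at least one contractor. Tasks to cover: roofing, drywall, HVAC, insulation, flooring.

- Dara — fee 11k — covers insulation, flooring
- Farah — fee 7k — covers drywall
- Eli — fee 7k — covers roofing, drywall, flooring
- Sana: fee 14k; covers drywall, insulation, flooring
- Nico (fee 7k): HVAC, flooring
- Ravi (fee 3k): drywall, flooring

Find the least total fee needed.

This is an integer covering problem.
The greedy cost-per-new-task heuristic would pick Ravi, Eli, Nico, and Dara for 28, but a cheaper cover exists.
Choose Dara, Eli, and Nico: together they cover roofing, drywall, HVAC, insulation, flooring — every task.
Total fee: 11 + 7 + 7 = 25.
No cover costs less than 25.

25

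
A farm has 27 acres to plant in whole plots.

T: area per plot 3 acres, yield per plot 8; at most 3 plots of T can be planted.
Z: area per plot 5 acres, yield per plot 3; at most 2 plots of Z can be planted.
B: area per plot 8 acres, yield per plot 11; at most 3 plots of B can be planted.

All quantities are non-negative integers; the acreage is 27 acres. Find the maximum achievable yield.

T has the best ratio (8/3); taking only T gives at most 3×8 = 24 (stopped by the supply cap of 3).
Mixing does better — 3×T and 2×B: area 25 ≤ 27, yield 3·8 + 2·11 = 46.

46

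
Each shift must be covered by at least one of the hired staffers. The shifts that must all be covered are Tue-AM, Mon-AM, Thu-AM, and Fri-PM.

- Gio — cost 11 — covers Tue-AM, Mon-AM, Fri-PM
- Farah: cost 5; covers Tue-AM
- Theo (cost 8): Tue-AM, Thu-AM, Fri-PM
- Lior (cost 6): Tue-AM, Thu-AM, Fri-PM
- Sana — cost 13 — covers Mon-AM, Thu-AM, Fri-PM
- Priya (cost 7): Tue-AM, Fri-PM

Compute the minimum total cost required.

17

This is an integer covering problem.
Choose Gio and Lior: together they cover Tue-AM, Mon-AM, Thu-AM, Fri-PM — every shift.
Total cost: 11 + 6 = 17.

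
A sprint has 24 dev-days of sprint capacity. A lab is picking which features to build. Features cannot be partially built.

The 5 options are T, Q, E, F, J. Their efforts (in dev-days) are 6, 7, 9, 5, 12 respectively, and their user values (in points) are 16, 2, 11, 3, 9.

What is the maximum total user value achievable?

Take T, E, and F: effort 6 + 9 + 5 = 20 ≤ 24, user value 16 + 11 + 3 = 30.
No other feasible combination does better.

30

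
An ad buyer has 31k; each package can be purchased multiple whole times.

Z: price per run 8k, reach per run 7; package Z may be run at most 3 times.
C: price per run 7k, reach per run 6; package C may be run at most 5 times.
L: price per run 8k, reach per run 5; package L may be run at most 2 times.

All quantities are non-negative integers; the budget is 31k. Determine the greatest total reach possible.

2×Z and 2×C: price 30 ≤ 31, reach 2·7 + 2·6 = 26.
3×Z and 1×C: price 31 ≤ 31, reach 3·7 + 1·6 = 27.
Best is 27.

27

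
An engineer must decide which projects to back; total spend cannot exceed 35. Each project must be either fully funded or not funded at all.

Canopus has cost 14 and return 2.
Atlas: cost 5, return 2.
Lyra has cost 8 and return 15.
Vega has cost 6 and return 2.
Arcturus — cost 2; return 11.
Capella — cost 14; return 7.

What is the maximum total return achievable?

37

Take Atlas, Lyra, Vega, Arcturus, and Capella: cost 5 + 8 + 6 + 2 + 14 = 35 ≤ 35, return 2 + 15 + 2 + 11 + 7 = 37.
No other feasible combination does better.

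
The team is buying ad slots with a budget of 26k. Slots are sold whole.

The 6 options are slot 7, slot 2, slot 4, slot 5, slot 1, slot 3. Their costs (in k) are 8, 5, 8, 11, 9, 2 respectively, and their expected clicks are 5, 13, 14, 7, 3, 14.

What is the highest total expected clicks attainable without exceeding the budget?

This is an integer program with binary decision variables.
slot 2 + slot 4 + slot 1 + slot 3: cost 5 + 8 + 9 + 2 = 24 ≤ 26, expected clicks 13 + 14 + 3 + 14 = 44.
slot 2 + slot 4 + slot 5 + slot 3: cost 5 + 8 + 11 + 2 = 26 ≤ 26, expected clicks 13 + 14 + 7 + 14 = 48.
slot 7 + slot 2 + slot 4 + slot 3: cost 8 + 5 + 8 + 2 = 23 ≤ 26, expected clicks 5 + 13 + 14 + 14 = 46.
Best is slot 2, slot 4, slot 5, and slot 3 with total expected clicks 48.

48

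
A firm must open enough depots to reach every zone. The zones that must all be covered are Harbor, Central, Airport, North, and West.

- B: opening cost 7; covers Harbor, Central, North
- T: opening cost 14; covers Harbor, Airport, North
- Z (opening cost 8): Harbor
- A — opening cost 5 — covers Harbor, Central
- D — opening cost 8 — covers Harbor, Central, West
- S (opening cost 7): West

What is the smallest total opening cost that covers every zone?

The greedy cost-per-new-zone heuristic would pick B, S, and T for 28, but a cheaper cover exists.
Choose T and D: together they cover Harbor, Central, Airport, North, West — every zone.
Total opening cost: 14 + 8 = 22.
No cover costs less than 22.

22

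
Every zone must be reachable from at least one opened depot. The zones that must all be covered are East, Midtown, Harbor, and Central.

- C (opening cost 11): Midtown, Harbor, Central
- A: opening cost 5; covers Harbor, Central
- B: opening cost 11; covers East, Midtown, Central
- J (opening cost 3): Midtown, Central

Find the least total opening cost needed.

16

The greedy cost-per-new-zone heuristic would pick J, A, and B for 19, but a cheaper cover exists.
Choose A and B: together they cover East, Midtown, Harbor, Central — every zone.
Total opening cost: 5 + 11 = 16.
No cover costs less than 16.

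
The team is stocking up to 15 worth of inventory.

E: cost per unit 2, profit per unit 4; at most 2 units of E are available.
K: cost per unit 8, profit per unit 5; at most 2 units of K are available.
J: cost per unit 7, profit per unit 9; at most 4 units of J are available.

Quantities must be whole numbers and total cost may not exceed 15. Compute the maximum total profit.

This is a bounded integer knapsack.
2×E and 1×J: cost 11 ≤ 15, profit 2·4 + 1·9 = 17.
2×J: cost 14 ≤ 15, profit 2·9 = 18.
Best is 18.

18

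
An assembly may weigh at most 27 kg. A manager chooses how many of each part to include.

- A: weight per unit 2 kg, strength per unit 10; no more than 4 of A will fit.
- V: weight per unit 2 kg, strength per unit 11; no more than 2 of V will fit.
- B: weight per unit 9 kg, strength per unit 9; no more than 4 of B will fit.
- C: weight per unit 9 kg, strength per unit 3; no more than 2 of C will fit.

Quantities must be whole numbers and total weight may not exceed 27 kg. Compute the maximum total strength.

This is a bounded integer knapsack.
V has the best ratio (11/2); taking only V gives at most 2×11 = 22 (stopped by the supply cap of 2).
Mixing does better — 4×A, 2×V, and 1×B: weight 21 ≤ 27, strength 4·10 + 2·11 + 1·9 = 71.

71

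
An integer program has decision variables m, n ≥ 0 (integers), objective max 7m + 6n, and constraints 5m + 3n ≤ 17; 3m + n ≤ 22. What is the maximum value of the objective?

(m,n)=(1,4): 5·1+3·4=17≤17, 3·1+1·4=7≤22, objective 31.
(m,n)=(0,5): 5·0+3·5=15≤17, 3·0+1·5=5≤22, objective 30.
(m,n)=(1,3): 5·1+3·3=14≤17, 3·1+1·3=6≤22, objective 25.
Maximum is 31 at (m,n)=(1,4).

31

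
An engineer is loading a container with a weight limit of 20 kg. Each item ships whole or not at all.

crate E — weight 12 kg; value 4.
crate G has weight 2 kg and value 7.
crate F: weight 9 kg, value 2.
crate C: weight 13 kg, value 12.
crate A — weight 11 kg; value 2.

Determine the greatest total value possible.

19

Take crate G and crate C: weight 2 + 13 = 15 ≤ 20, value 7 + 12 = 19.
No other feasible combination does better.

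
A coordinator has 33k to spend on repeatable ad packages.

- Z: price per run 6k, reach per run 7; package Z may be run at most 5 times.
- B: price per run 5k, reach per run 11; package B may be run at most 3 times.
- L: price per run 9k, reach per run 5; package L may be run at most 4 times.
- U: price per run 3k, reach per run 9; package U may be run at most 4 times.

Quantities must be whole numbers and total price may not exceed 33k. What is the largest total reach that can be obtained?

1×Z, 3×B, and 4×U: price 33 ≤ 33, reach 1·7 + 3·11 + 4·9 = 76.
3×B and 4×U: price 27 ≤ 33, reach 3·11 + 4·9 = 69.
Best is 76.

76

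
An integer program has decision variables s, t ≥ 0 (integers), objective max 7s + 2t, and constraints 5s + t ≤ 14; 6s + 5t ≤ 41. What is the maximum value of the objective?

22

Relaxing integrality, the LP optimum is 23.42 at (s,t) = (1.53, 6.37), which is not an integer point.
(s,t)=(2,4): 5·2+1·4=14≤14, 6·2+5·4=32≤41, objective 22.
(s,t)=(1,7): 5·1+1·7=12≤14, 6·1+5·7=41≤41, objective 21.
(s,t)=(2,3): 5·2+1·3=13≤14, 6·2+5·3=27≤41, objective 20.
(s,t)=(1,6): 5·1+1·6=11≤14, 6·1+5·6=36≤41, objective 19.
No feasible integer point exceeds 22.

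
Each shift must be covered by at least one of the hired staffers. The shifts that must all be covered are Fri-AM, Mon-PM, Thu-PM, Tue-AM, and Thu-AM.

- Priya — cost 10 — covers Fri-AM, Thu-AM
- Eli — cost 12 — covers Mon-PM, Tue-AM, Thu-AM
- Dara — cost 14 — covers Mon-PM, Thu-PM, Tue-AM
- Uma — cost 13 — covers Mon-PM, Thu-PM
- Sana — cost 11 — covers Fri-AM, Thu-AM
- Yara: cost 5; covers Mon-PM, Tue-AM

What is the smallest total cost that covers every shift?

24

The greedy cost-per-new-shift heuristic would pick Yara, Priya, and Uma for 28, but a cheaper cover exists.
Choose Priya and Dara: together they cover Fri-AM, Mon-PM, Thu-PM, Tue-AM, Thu-AM — every shift.
Total cost: 10 + 14 = 24.
No cover costs less than 24.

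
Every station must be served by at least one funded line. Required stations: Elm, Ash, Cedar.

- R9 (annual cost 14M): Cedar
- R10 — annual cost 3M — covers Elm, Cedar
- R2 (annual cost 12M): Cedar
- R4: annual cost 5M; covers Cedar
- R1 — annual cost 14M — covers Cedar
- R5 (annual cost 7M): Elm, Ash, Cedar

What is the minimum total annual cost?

7

This is an integer covering problem.
The greedy cost-per-new-station heuristic would pick R10 and R5 for 10, but a cheaper cover exists.
R5 alone covers Elm, Ash, Cedar — every station.
Total annual cost: 7.
No cover costs less than 7.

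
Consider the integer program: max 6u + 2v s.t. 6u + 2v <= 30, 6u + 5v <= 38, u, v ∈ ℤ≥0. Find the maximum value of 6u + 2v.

(u,v)=(5,0): 6·5+2·0=30≤30, 6·5+5·0=30≤38, objective 30.
(u,v)=(4,1): 6·4+2·1=26≤30, 6·4+5·1=29≤38, objective 26.
(u,v)=(4,0): 6·4+2·0=24≤30, 6·4+5·0=24≤38, objective 24.
No feasible integer point exceeds 30.

30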